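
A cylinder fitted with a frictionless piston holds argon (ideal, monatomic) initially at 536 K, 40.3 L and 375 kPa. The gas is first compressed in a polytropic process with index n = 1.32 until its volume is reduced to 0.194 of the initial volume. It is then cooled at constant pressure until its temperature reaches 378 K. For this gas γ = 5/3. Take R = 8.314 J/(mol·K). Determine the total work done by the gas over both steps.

-47500 J

n = P₁V₁/(RT₁) = 375×40.3/(8.314×536) = 3.39 mol.
Step 1 — Polytropic n=1.32: T₂ = T₁(V₁/V₂)^(n−1) = 536×(5.15)^0.32 = 906 K; P₂ = P₁(V₁/V₂)^n = 3270 kPa.
W = (P₁V₁−P₂V₂)/(n−1) = (375×40.3−3270×7.82)/0.32 = -32600 J.
ΔU = nCvΔT = 3.39×12.5×(906−536) = 15600 J.
Q = ΔU + W = -16900 J.
State after step 1: P = 3270 kPa, V = 7.82 L, T = 906 K.
Step 2 — Isobaric: P stays 3270 kPa; V/T = const ⇒ T₂ = 378 K, V₂ = 3.26 L.
W = PΔV = 3270×(3.26−7.82) kPa·L = -14900 J.
ΔU = nCvΔT = 3.39×12.5×(378−906) = -22300 J.
Q = ΔU + W = nCpΔT = -37200 J.
Net over both steps: W = -47500 J, Q = -54200 J, ΔU = -6680 J.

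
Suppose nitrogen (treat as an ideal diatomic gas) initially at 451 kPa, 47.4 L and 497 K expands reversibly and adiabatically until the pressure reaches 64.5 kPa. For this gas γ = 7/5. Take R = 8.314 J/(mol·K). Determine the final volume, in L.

Adiabatic: T₂/T₁ = (P₂/P₁)^((γ−1)/γ) ⇒ T₂ = 497×(0.143)^0.286 = 285 K; V₂ = 190 L.

190 L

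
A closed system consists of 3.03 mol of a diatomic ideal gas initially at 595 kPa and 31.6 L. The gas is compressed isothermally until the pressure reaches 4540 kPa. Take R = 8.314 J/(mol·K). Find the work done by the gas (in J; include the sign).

T₁ = P₁V₁/(nR) = 595×31.6/(3.03×8.314) = 746 K.
Isothermal: T stays 746 K; PV = const ⇒ V₂ = 4.14 L, P₂ = 4540 kPa.
W = nRT ln(V₂/V₁) = 3.03×8.314×746×ln(0.131) = -38200 J.

-38200 J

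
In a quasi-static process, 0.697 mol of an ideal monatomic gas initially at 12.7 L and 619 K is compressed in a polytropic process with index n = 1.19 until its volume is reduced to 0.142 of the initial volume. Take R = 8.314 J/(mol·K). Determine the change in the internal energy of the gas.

P₁ = nRT₁/V₁ = 0.697×8.314×619/12.7 = 282 kPa.
Polytropic n=1.19: T₂ = T₁(V₁/V₂)^(n−1) = 619×(7.04)^0.19 = 897 K; P₂ = P₁(V₁/V₂)^n = 2880 kPa.
For an ideal gas ΔU = nCvΔT with Cv = (3/2)R = 12.5 J/(mol·K).
ΔU = 0.697×12.5×(897−619) = 2420 J.

2420 J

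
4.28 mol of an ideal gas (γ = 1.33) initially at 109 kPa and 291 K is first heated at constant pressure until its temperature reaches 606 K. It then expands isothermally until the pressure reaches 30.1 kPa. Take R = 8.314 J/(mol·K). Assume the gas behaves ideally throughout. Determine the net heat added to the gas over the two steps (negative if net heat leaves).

72900 J

V₁ = nRT₁/P₁ = 4.28×8.314×291/109 = 95.0 L.
Step 1 — Isobaric: P stays 109 kPa; V/T = const ⇒ T₂ = 606 K, V₂ = 198 L.
W = PΔV = 109×(198−95.0) kPa·L = 11200 J.
ΔU = nCvΔT = 4.28×25.2×(606−291) = 34000 J.
Q = ΔU + W = nCpΔT = 45200 J.
State after step 1: P = 109 kPa, V = 198 L, T = 606 K.
Step 2 — Isothermal: T stays 606 K; PV = const ⇒ V₂ = 716 L, P₂ = 30.1 kPa.
ΔU = 0 (ideal gas, T constant).
W = nRT ln(V₂/V₁) = 4.28×8.314×606×ln(3.62) = 27700 J.
Q = ΔU + W = 27700 J.
Net over both steps: W = 39000 J, Q = 72900 J, ΔU = 34000 J.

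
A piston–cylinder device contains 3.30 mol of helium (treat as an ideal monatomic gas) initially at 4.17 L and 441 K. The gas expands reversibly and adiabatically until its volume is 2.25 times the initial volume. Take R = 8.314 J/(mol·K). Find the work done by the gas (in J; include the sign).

7580 J

P₁ = nRT₁/V₁ = 3.30×8.314×441/4.17 = 2900 kPa.
Adiabatic: TV^(γ−1) = const ⇒ T₂ = 441×(0.444)^0.667 = 257 K; PV^γ = const ⇒ P₂ = 751 kPa.
ΔU = nCvΔT = 3.30×12.5×(257−441) = -7580 J.
Q = 0 for an adiabatic process, so W = −ΔU = 7580 J.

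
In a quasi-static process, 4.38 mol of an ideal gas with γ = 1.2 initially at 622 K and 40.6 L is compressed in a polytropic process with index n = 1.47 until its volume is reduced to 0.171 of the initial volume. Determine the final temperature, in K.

P₁ = nRT₁/V₁ = 4.38×8.314×622/40.6 = 558 kPa.
Polytropic n=1.47: T₂ = T₁(V₁/V₂)^(n−1) = 622×(5.85)^0.47 = 1430 K; P₂ = P₁(V₁/V₂)^n = 7480 kPa.

1430 K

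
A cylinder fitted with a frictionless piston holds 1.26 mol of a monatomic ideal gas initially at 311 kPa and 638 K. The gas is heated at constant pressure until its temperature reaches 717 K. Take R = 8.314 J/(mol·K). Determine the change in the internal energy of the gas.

1240 J

V₁ = nRT₁/P₁ = 1.26×8.314×638/311 = 21.5 L.
Isobaric: P stays 311 kPa; V/T = const ⇒ T₂ = 717 K, V₂ = 24.2 L.
For an ideal gas ΔU = nCvΔT with Cv = (3/2)R = 12.5 J/(mol·K).
ΔU = 1.26×12.5×(717−638) = 1240 J.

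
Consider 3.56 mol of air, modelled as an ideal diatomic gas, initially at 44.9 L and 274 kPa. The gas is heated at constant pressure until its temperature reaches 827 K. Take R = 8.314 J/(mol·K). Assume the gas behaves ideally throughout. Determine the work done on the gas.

-12200 J

T₁ = P₁V₁/(nR) = 274×44.9/(3.56×8.314) = 416 K.
Isobaric: P stays 274 kPa; V/T = const ⇒ T₂ = 827 K, V₂ = 89.3 L.
W = PΔV = 274×(89.3−44.9) kPa·L = 12200 J.
Work done on the gas = −W_by = -12200 J.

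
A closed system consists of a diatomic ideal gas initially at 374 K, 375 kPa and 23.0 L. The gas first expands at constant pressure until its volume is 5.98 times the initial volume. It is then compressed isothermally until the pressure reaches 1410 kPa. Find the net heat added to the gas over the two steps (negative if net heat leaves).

82000 J

n = P₁V₁/(RT₁) = 375×23.0/(8.314×374) = 2.77 mol.
Step 1 — Isobaric: P stays 375 kPa; V/T = const ⇒ T₂ = 2240 K, V₂ = 138 L.
W = PΔV = 375×(138−23.0) kPa·L = 43000 J.
ΔU = nCvΔT = 2.77×20.8×(2240−374) = 107000 J.
Q = ΔU + W = nCpΔT = 150000 J.
State after step 1: P = 375 kPa, V = 138 L, T = 2240 K.
Step 2 — Isothermal: T stays 2240 K; PV = const ⇒ V₂ = 36.6 L, P₂ = 1410 kPa.
ΔU = 0 (ideal gas, T constant).
W = nRT ln(V₂/V₁) = 2.77×8.314×2240×ln(0.266) = -68300 J.
Q = ΔU + W = -68300 J.
Net over both steps: W = -25400 J, Q = 82000 J, ΔU = 107000 J.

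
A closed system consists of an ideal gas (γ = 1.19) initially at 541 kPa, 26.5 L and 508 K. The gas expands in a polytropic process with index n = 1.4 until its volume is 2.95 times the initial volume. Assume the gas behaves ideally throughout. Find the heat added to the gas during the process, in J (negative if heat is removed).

n = P₁V₁/(RT₁) = 541×26.5/(8.314×508) = 3.39 mol.
Polytropic n=1.4: T₂ = T₁(V₁/V₂)^(n−1) = 508×(0.339)^0.40 = 330 K; P₂ = P₁(V₁/V₂)^n = 119 kPa.
W = (P₁V₁−P₂V₂)/(n−1) = (541×26.5−119×78.2)/0.40 = 12600 J.
ΔU = nCvΔT = 3.39×43.8×(330−508) = -26500 J.
Q = ΔU + W = -13900 J.

-13900 J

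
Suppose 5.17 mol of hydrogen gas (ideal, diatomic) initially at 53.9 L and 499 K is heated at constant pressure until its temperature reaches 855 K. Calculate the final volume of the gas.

P₁ = nRT₁/V₁ = 5.17×8.314×499/53.9 = 398 kPa.
Isobaric: P stays 398 kPa; V/T = const ⇒ T₂ = 855 K, V₂ = 92.4 L.

92.4 L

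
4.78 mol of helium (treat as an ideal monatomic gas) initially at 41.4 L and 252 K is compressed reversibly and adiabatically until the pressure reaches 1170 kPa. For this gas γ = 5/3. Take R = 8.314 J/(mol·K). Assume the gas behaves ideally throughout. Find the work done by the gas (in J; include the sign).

P₁ = nRT₁/V₁ = 4.78×8.314×252/41.4 = 242 kPa.
Adiabatic: T₂/T₁ = (P₂/P₁)^((γ−1)/γ) ⇒ T₂ = 252×(4.84)^0.400 = 473 K; V₂ = 16.1 L.
ΔU = nCvΔT = 4.78×12.5×(473−252) = 13200 J.
Q = 0 for an adiabatic process, so W = −ΔU = -13200 J.

-13200 J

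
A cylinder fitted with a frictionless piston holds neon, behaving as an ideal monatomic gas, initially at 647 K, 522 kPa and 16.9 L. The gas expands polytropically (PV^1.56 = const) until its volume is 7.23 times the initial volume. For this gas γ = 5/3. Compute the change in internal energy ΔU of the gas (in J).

-8860 J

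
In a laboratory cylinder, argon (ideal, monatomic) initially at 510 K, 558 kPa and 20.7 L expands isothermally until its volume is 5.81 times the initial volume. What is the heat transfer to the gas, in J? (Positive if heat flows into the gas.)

20300 J

n = P₁V₁/(RT₁) = 558×20.7/(8.314×510) = 2.72 mol.
Isothermal: T stays 510 K; PV = const ⇒ V₂ = 120 L, P₂ = 96.0 kPa.
ΔU = 0 (ideal gas, T constant).
W = nRT ln(V₂/V₁) = 2.72×8.314×510×ln(5.81) = 20300 J.
Q = ΔU + W = 20300 J.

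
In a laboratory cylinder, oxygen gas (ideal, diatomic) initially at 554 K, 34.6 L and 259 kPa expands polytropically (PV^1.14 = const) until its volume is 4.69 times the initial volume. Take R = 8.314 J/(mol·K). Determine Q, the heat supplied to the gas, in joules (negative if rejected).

n = P₁V₁/(RT₁) = 259×34.6/(8.314×554) = 1.95 mol.
Polytropic n=1.14: T₂ = T₁(V₁/V₂)^(n−1) = 554×(0.213)^0.14 = 446 K; P₂ = P₁(V₁/V₂)^n = 44.5 kPa.
W = (P₁V₁−P₂V₂)/(n−1) = (259×34.6−44.5×162)/0.14 = 12500 J.
ΔU = nCvΔT = 1.95×20.8×(446−554) = -4360 J.
Q = ΔU + W = 8090 J.

8090 J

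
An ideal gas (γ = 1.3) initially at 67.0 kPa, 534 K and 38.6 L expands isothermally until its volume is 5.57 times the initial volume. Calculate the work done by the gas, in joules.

4440 J

n = P₁V₁/(RT₁) = 67.0×38.6/(8.314×534) = 0.583 mol.
Isothermal: T stays 534 K; PV = const ⇒ V₂ = 215 L, P₂ = 12.0 kPa.
W = nRT ln(V₂/V₁) = 0.583×8.314×534×ln(5.57) = 4440 J.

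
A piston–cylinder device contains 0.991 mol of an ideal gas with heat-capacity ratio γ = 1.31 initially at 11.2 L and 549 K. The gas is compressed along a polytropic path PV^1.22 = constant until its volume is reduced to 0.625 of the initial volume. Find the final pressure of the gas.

P₁ = nRT₁/V₁ = 0.991×8.314×549/11.2 = 404 kPa.
Polytropic n=1.22: T₂ = T₁(V₁/V₂)^(n−1) = 549×(1.60)^0.22 = 609 K; P₂ = P₁(V₁/V₂)^n = 717 kPa.

717 kPa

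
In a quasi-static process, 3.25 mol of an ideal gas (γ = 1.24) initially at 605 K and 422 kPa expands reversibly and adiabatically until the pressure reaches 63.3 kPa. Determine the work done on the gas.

-20900 J

V₁ = nRT₁/P₁ = 3.25×8.314×605/422 = 38.7 L.
Adiabatic: T₂/T₁ = (P₂/P₁)^((γ−1)/γ) ⇒ T₂ = 605×(0.150)^0.194 = 419 K; V₂ = 179 L.
ΔU = nCvΔT = 3.25×34.6×(419−605) = -20900 J.
Q = 0 for an adiabatic process, so W = −ΔU = 20900 J.
Work done on the gas = −W_by = -20900 J.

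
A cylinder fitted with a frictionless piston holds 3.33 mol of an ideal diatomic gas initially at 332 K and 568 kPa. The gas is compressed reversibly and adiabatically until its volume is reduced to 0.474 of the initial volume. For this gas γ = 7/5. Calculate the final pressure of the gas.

1620 kPa

V₁ = nRT₁/P₁ = 3.33×8.314×332/568 = 16.2 L.
Adiabatic: TV^(γ−1) = const ⇒ T₂ = 332×(2.11)^0.400 = 448 K; PV^γ = const ⇒ P₂ = 1620 kPa.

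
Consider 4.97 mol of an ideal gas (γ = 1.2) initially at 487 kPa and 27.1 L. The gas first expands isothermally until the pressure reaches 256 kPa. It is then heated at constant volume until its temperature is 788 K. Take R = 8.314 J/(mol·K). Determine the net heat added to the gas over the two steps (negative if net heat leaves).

105000 J

T₁ = P₁V₁/(nR) = 487×27.1/(4.97×8.314) = 319 K.
Step 1 — Isothermal: T stays 319 K; PV = const ⇒ V₂ = 51.6 L, P₂ = 256 kPa.
ΔU = 0 (ideal gas, T constant).
W = nRT ln(V₂/V₁) = 4.97×8.314×319×ln(1.90) = 8490 J.
Q = ΔU + W = 8490 J.
State after step 1: P = 256 kPa, V = 51.6 L, T = 319 K.
Step 2 — Isochoric: V stays 51.6 L; P/T = const ⇒ T₂ = 788 K, P₂ = 632 kPa.
W = 0 (no volume change).
ΔU = nCvΔT = 4.97×41.6×(788−319) = 96800 J.
Q = ΔU = 96800 J.
Net over both steps: W = 8490 J, Q = 105000 J, ΔU = 96800 J.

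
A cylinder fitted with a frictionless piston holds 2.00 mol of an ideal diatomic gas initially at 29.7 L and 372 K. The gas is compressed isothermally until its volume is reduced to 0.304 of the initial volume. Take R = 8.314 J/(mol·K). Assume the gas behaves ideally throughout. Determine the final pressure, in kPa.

685 kPa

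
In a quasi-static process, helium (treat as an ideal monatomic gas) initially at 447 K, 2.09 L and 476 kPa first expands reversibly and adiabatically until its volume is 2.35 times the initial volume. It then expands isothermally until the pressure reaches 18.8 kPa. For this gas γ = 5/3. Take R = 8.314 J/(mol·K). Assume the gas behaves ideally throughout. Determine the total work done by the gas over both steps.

n = P₁V₁/(RT₁) = 476×2.09/(8.314×447) = 0.268 mol.
Step 1 — Adiabatic: TV^(γ−1) = const ⇒ T₂ = 447×(0.426)^0.667 = 253 K; PV^γ = const ⇒ P₂ = 115 kPa.
ΔU = nCvΔT = 0.268×12.5×(253−447) = -648 J.
Q = 0 for an adiabatic process, so W = −ΔU = 648 J.
State after step 1: P = 115 kPa, V = 4.91 L, T = 253 K.
Step 2 — Isothermal: T stays 253 K; PV = const ⇒ V₂ = 29.9 L, P₂ = 18.8 kPa.
ΔU = 0 (ideal gas, T constant).
W = nRT ln(V₂/V₁) = 0.268×8.314×253×ln(6.10) = 1020 J.
Q = ΔU + W = 1020 J.
Net over both steps: W = 1670 J, Q = 1020 J, ΔU = -648 J.

1670 J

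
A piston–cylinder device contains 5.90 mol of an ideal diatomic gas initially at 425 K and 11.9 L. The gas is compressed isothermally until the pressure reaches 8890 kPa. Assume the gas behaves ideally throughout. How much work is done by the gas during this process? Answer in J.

P₁ = nRT₁/V₁ = 5.90×8.314×425/11.9 = 1750 kPa.
Isothermal: T stays 425 K; PV = const ⇒ V₂ = 2.35 L, P₂ = 8890 kPa.
W = nRT ln(V₂/V₁) = 5.90×8.314×425×ln(0.197) = -33900 J.

-33900 J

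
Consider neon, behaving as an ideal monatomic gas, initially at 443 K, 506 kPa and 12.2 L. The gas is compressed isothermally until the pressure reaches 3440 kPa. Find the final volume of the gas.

1.79 L

Isothermal: T stays 443 K; PV = const ⇒ V₂ = 1.79 L, P₂ = 3440 kPa.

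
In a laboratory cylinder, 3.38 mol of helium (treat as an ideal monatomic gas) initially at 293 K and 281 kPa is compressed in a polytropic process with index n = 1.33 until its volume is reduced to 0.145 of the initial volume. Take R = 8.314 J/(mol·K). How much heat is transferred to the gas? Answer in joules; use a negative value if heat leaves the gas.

V₁ = nRT₁/P₁ = 3.38×8.314×293/281 = 29.3 L.
Polytropic n=1.33: T₂ = T₁(V₁/V₂)^(n−1) = 293×(6.90)^0.33 = 554 K; P₂ = P₁(V₁/V₂)^n = 3670 kPa.
W = (P₁V₁−P₂V₂)/(n−1) = (281×29.3−3670×4.25)/0.33 = -22200 J.
ΔU = nCvΔT = 3.38×12.5×(554−293) = 11000 J.
Q = ΔU + W = -11200 J.

-11200 J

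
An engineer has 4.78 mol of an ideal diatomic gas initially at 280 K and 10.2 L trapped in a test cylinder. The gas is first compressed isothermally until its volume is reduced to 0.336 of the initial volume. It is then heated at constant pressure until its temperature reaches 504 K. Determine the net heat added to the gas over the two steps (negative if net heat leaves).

19000 J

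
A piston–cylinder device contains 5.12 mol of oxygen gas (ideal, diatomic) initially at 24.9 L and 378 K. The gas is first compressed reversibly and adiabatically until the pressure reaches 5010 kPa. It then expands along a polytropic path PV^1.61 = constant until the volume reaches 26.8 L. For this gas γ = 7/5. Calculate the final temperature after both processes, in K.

P₁ = nRT₁/V₁ = 5.12×8.314×378/24.9 = 646 kPa.
Step 1 — Adiabatic: T₂/T₁ = (P₂/P₁)^((γ−1)/γ) ⇒ T₂ = 378×(7.75)^0.286 = 679 K; V₂ = 5.77 L.
ΔU = nCvΔT = 5.12×20.8×(679−378) = 32000 J.
Q = 0 for an adiabatic process, so W = −ΔU = -32000 J.
State after step 1: P = 5010 kPa, V = 5.77 L, T = 679 K.
Step 2 — Polytropic n=1.61: T₂ = T₁(V₁/V₂)^(n−1) = 679×(0.215)^0.61 = 266 K; P₂ = P₁(V₁/V₂)^n = 422 kPa.
W = (P₁V₁−P₂V₂)/(n−1) = (5010×5.77−422×26.8)/0.61 = 28800 J.
ΔU = nCvΔT = 5.12×20.8×(266−679) = -43900 J.
Q = ΔU + W = -15100 J.
Net over both steps: W = -3190 J, Q = -15100 J, ΔU = -11900 J.

266 K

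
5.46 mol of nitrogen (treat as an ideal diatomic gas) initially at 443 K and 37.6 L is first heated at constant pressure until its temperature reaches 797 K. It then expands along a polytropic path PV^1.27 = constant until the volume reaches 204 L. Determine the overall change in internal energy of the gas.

P₁ = nRT₁/V₁ = 5.46×8.314×443/37.6 = 535 kPa.
Step 1 — Isobaric: P stays 535 kPa; V/T = const ⇒ T₂ = 797 K, V₂ = 67.6 L.
W = PΔV = 535×(67.6−37.6) kPa·L = 16100 J.
ΔU = nCvΔT = 5.46×20.8×(797−443) = 40200 J.
Q = ΔU + W = nCpΔT = 56200 J.
State after step 1: P = 535 kPa, V = 67.6 L, T = 797 K.
Step 2 — Polytropic n=1.27: T₂ = T₁(V₁/V₂)^(n−1) = 797×(0.332)^0.27 = 592 K; P₂ = P₁(V₁/V₂)^n = 132 kPa.
W = (P₁V₁−P₂V₂)/(n−1) = (535×67.6−132×204)/0.27 = 34500 J.
ΔU = nCvΔT = 5.46×20.8×(592−797) = -23300 J.
Q = ΔU + W = 11200 J.
Net over both steps: W = 50600 J, Q = 67500 J, ΔU = 16900 J.

16900 J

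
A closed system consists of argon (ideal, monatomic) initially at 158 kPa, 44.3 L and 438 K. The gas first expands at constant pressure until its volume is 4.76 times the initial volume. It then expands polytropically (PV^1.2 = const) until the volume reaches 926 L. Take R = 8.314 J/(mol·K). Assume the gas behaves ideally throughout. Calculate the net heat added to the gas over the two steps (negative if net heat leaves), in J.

95700 J

n = P₁V₁/(RT₁) = 158×44.3/(8.314×438) = 1.92 mol.
Step 1 — Isobaric: P stays 158 kPa; V/T = const ⇒ T₂ = 2080 K, V₂ = 211 L.
W = PΔV = 158×(211−44.3) kPa·L = 26300 J.
ΔU = nCvΔT = 1.92×12.5×(2080−438) = 39500 J.
Q = ΔU + W = nCpΔT = 65800 J.
State after step 1: P = 158 kPa, V = 211 L, T = 2080 K.
Step 2 — Polytropic n=1.2: T₂ = T₁(V₁/V₂)^(n−1) = 2080×(0.228)^0.20 = 1550 K; P₂ = P₁(V₁/V₂)^n = 26.8 kPa.
W = (P₁V₁−P₂V₂)/(n−1) = (158×211−26.8×926)/0.20 = 42700 J.
ΔU = nCvΔT = 1.92×12.5×(1550−2080) = -12800 J.
Q = ΔU + W = 29900 J.
Net over both steps: W = 69000 J, Q = 95700 J, ΔU = 26700 J.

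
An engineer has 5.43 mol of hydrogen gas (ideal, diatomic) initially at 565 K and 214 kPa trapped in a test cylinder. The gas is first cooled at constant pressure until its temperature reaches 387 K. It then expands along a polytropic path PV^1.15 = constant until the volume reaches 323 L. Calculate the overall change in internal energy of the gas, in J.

-28200 J

V₁ = nRT₁/P₁ = 5.43×8.314×565/214 = 119 L.
Step 1 — Isobaric: P stays 214 kPa; V/T = const ⇒ T₂ = 387 K, V₂ = 81.6 L.
W = PΔV = 214×(81.6−119) kPa·L = -8040 J.
ΔU = nCvΔT = 5.43×20.8×(387−565) = -20100 J.
Q = ΔU + W = nCpΔT = -28100 J.
State after step 1: P = 214 kPa, V = 81.6 L, T = 387 K.
Step 2 — Polytropic n=1.15: T₂ = T₁(V₁/V₂)^(n−1) = 387×(0.253)^0.15 = 315 K; P₂ = P₁(V₁/V₂)^n = 44.0 kPa.
W = (P₁V₁−P₂V₂)/(n−1) = (214×81.6−44.0×323)/0.15 = 21700 J.
ΔU = nCvΔT = 5.43×20.8×(315−387) = -8140 J.
Q = ΔU + W = 13600 J.
Net over both steps: W = 13700 J, Q = -14600 J, ΔU = -28200 J.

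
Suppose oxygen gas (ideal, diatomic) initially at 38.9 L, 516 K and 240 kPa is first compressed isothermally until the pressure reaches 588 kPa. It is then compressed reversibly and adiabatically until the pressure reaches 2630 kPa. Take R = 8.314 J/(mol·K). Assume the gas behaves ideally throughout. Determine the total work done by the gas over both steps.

n = P₁V₁/(RT₁) = 240×38.9/(8.314×516) = 2.18 mol.
Step 1 — Isothermal: T stays 516 K; PV = const ⇒ V₂ = 15.9 L, P₂ = 588 kPa.
ΔU = 0 (ideal gas, T constant).
W = nRT ln(V₂/V₁) = 2.18×8.314×516×ln(0.408) = -8370 J.
Q = ΔU + W = -8370 J.
State after step 1: P = 588 kPa, V = 15.9 L, T = 516 K.
Step 2 — Adiabatic: T₂/T₁ = (P₂/P₁)^((γ−1)/γ) ⇒ T₂ = 516×(4.47)^0.286 = 792 K; V₂ = 5.45 L.
ΔU = nCvΔT = 2.18×20.8×(792−516) = 12500 J.
Q = 0 for an adiabatic process, so W = −ΔU = -12500 J.
Net over both steps: W = -20800 J, Q = -8370 J, ΔU = 12500 J.

-20800 J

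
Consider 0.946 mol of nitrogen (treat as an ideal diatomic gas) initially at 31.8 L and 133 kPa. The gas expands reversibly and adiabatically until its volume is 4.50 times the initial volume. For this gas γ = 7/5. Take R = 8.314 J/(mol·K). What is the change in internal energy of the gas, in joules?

T₁ = P₁V₁/(nR) = 133×31.8/(0.946×8.314) = 538 K.
Adiabatic: TV^(γ−1) = const ⇒ T₂ = 538×(0.222)^0.400 = 295 K; PV^γ = const ⇒ P₂ = 16.2 kPa.
For an ideal gas ΔU = nCvΔT with Cv = (5/2)R = 20.8 J/(mol·K).
ΔU = 0.946×20.8×(295−538) = -4780 J.

-4780 J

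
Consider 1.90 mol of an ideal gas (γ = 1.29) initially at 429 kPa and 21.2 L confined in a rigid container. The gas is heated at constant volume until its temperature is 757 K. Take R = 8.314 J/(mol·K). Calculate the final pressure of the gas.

T₁ = P₁V₁/(nR) = 429×21.2/(1.90×8.314) = 576 K.
Isochoric: V stays 21.2 L; P/T = const ⇒ T₂ = 757 K, P₂ = 564 kPa.

564 kPa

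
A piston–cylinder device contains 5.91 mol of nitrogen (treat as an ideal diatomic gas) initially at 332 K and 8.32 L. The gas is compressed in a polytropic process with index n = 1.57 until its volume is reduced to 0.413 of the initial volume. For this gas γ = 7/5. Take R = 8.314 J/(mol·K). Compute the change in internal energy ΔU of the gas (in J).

26700 J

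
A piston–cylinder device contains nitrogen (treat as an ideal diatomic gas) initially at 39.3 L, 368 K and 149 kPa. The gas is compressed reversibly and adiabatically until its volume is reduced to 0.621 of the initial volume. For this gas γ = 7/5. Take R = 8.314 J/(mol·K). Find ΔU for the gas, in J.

3070 J

n = P₁V₁/(RT₁) = 149×39.3/(8.314×368) = 1.91 mol.
Adiabatic: TV^(γ−1) = const ⇒ T₂ = 368×(1.61)^0.400 = 445 K; PV^γ = const ⇒ P₂ = 290 kPa.
For an ideal gas ΔU = nCvΔT with Cv = (5/2)R = 20.8 J/(mol·K).
ΔU = 1.91×20.8×(445−368) = 3070 J.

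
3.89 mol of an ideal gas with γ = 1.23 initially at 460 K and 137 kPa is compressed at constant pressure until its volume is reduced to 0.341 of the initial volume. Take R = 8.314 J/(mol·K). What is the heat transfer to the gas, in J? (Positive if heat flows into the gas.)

-52400 J

V₁ = nRT₁/P₁ = 3.89×8.314×460/137 = 109 L.
Isobaric: P stays 137 kPa; V/T = const ⇒ T₂ = 157 K, V₂ = 37.0 L.
W = PΔV = 137×(37.0−109) kPa·L = -9800 J.
ΔU = nCvΔT = 3.89×36.1×(157−460) = -42600 J.
Q = ΔU + W = nCpΔT = -52400 J.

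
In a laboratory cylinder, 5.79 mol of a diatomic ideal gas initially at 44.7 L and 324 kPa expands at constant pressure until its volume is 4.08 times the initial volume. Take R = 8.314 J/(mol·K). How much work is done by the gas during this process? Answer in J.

T₁ = P₁V₁/(nR) = 324×44.7/(5.79×8.314) = 301 K.
Isobaric: P stays 324 kPa; V/T = const ⇒ T₂ = 1230 K, V₂ = 182 L.
W = PΔV = 324×(182−44.7) kPa·L = 44600 J.

44600 J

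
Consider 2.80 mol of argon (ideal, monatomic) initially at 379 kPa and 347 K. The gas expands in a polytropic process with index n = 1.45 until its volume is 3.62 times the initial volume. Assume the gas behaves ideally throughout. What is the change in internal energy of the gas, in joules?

V₁ = nRT₁/P₁ = 2.80×8.314×347/379 = 21.3 L.
Polytropic n=1.45: T₂ = T₁(V₁/V₂)^(n−1) = 347×(0.276)^0.45 = 194 K; P₂ = P₁(V₁/V₂)^n = 58.7 kPa.
For an ideal gas ΔU = nCvΔT with Cv = (3/2)R = 12.5 J/(mol·K).
ΔU = 2.80×12.5×(194−347) = -5330 J.

-5330 J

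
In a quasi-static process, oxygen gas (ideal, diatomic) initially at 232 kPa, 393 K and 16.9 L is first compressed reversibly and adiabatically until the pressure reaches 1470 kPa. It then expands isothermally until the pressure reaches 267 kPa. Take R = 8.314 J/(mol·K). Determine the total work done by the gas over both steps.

n = P₁V₁/(RT₁) = 232×16.9/(8.314×393) = 1.20 mol.
Step 1 — Adiabatic: T₂/T₁ = (P₂/P₁)^((γ−1)/γ) ⇒ T₂ = 393×(6.34)^0.286 = 666 K; V₂ = 4.52 L.
ΔU = nCvΔT = 1.20×20.8×(666−393) = 6810 J.
Q = 0 for an adiabatic process, so W = −ΔU = -6810 J.
State after step 1: P = 1470 kPa, V = 4.52 L, T = 666 K.
Step 2 — Isothermal: T stays 666 K; PV = const ⇒ V₂ = 24.9 L, P₂ = 267 kPa.
ΔU = 0 (ideal gas, T constant).
W = nRT ln(V₂/V₁) = 1.20×8.314×666×ln(5.51) = 11300 J.
Q = ΔU + W = 11300 J.
Net over both steps: W = 4520 J, Q = 11300 J, ΔU = 6810 J.

4520 J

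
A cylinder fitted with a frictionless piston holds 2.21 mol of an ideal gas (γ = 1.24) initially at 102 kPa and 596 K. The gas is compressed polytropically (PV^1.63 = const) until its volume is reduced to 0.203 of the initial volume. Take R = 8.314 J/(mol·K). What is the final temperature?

1630 K

V₁ = nRT₁/P₁ = 2.21×8.314×596/102 = 107 L.
Polytropic n=1.63: T₂ = T₁(V₁/V₂)^(n−1) = 596×(4.93)^0.63 = 1630 K; P₂ = P₁(V₁/V₂)^n = 1370 kPa.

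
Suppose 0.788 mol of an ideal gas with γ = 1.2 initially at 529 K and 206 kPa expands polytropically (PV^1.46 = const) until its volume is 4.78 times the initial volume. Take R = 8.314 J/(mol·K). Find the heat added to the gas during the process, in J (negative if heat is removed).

-5030 J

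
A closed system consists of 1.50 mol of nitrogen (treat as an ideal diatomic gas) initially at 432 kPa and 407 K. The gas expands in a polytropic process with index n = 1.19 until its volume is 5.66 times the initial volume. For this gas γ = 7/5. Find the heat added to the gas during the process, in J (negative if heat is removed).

3940 J

V₁ = nRT₁/P₁ = 1.50×8.314×407/432 = 11.7 L.
Polytropic n=1.19: T₂ = T₁(V₁/V₂)^(n−1) = 407×(0.177)^0.19 = 293 K; P₂ = P₁(V₁/V₂)^n = 54.9 kPa.
W = (P₁V₁−P₂V₂)/(n−1) = (432×11.7−54.9×66.5)/0.19 = 7500 J.
ΔU = nCvΔT = 1.50×20.8×(293−407) = -3560 J.
Q = ΔU + W = 3940 J.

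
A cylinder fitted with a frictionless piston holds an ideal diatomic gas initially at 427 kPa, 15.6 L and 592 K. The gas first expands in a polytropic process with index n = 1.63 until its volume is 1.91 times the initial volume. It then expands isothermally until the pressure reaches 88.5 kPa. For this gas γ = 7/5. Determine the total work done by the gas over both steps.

n = P₁V₁/(RT₁) = 427×15.6/(8.314×592) = 1.35 mol.
Step 1 — Polytropic n=1.63: T₂ = T₁(V₁/V₂)^(n−1) = 592×(0.524)^0.63 = 394 K; P₂ = P₁(V₁/V₂)^n = 149 kPa.
W = (P₁V₁−P₂V₂)/(n−1) = (427×15.6−149×29.8)/0.63 = 3540 J.
ΔU = nCvΔT = 1.35×20.8×(394−592) = -5580 J.
Q = ΔU + W = -2040 J.
State after step 1: P = 149 kPa, V = 29.8 L, T = 394 K.
Step 2 — Isothermal: T stays 394 K; PV = const ⇒ V₂ = 50.1 L, P₂ = 88.5 kPa.
ΔU = 0 (ideal gas, T constant).
W = nRT ln(V₂/V₁) = 1.35×8.314×394×ln(1.68) = 2300 J.
Q = ΔU + W = 2300 J.
Net over both steps: W = 5840 J, Q = 264 J, ΔU = -5580 J.

5840 J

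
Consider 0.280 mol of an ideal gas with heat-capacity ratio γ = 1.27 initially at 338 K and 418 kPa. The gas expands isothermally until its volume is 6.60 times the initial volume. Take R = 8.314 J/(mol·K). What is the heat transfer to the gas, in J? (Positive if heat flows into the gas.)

V₁ = nRT₁/P₁ = 0.280×8.314×338/418 = 1.88 L.
Isothermal: T stays 338 K; PV = const ⇒ V₂ = 12.4 L, P₂ = 63.3 kPa.
ΔU = 0 (ideal gas, T constant).
W = nRT ln(V₂/V₁) = 0.280×8.314×338×ln(6.60) = 1480 J.
Q = ΔU + W = 1480 J.

1480 J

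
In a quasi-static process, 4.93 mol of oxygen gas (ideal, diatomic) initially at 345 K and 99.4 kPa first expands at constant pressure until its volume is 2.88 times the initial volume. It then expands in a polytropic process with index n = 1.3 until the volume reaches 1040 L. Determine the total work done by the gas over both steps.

59700 J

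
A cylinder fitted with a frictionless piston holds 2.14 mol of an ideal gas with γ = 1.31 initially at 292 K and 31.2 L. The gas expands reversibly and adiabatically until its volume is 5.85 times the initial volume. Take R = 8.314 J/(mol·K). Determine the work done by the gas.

7070 J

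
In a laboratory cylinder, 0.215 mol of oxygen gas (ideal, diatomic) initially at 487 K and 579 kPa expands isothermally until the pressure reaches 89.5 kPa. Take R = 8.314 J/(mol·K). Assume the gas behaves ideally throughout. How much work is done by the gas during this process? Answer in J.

1630 J

V₁ = nRT₁/P₁ = 0.215×8.314×487/579 = 1.50 L.
Isothermal: T stays 487 K; PV = const ⇒ V₂ = 9.73 L, P₂ = 89.5 kPa.
W = nRT ln(V₂/V₁) = 0.215×8.314×487×ln(6.47) = 1630 J.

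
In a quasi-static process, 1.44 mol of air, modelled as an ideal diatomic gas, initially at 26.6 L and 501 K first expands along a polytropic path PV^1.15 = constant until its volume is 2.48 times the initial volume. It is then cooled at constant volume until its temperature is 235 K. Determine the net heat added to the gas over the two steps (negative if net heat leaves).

-2870 J

P₁ = nRT₁/V₁ = 1.44×8.314×501/26.6 = 225 kPa.
Step 1 — Polytropic n=1.15: T₂ = T₁(V₁/V₂)^(n−1) = 501×(0.403)^0.15 = 437 K; P₂ = P₁(V₁/V₂)^n = 79.3 kPa.
W = (P₁V₁−P₂V₂)/(n−1) = (225×26.6−79.3×66.0)/0.15 = 5090 J.
ΔU = nCvΔT = 1.44×20.8×(437−501) = -1910 J.
Q = ΔU + W = 3180 J.
State after step 1: P = 79.3 kPa, V = 66.0 L, T = 437 K.
Step 2 — Isochoric: V stays 66.0 L; P/T = const ⇒ T₂ = 235 K, P₂ = 42.6 kPa.
W = 0 (no volume change).
ΔU = nCvΔT = 1.44×20.8×(235−437) = -6050 J.
Q = ΔU = -6050 J.
Net over both steps: W = 5090 J, Q = -2870 J, ΔU = -7960 J.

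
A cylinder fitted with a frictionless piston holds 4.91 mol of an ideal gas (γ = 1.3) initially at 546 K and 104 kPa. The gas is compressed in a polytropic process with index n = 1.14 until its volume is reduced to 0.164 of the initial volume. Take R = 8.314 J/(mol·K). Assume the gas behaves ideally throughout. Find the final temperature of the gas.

703 K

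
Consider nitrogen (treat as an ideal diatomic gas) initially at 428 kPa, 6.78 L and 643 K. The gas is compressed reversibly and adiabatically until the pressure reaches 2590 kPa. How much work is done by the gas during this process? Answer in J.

-4880 J

n = P₁V₁/(RT₁) = 428×6.78/(8.314×643) = 0.543 mol.
Adiabatic: T₂/T₁ = (P₂/P₁)^((γ−1)/γ) ⇒ T₂ = 643×(6.05)^0.286 = 1080 K; V₂ = 1.87 L.
ΔU = nCvΔT = 0.543×20.8×(1080−643) = 4880 J.
Q = 0 for an adiabatic process, so W = −ΔU = -4880 J.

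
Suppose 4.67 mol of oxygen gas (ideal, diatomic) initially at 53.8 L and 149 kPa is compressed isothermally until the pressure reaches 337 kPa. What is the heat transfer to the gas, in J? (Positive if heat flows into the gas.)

-6540 J

T₁ = P₁V₁/(nR) = 149×53.8/(4.67×8.314) = 206 K.
Isothermal: T stays 206 K; PV = const ⇒ V₂ = 23.8 L, P₂ = 337 kPa.
ΔU = 0 (ideal gas, T constant).
W = nRT ln(V₂/V₁) = 4.67×8.314×206×ln(0.442) = -6540 J.
Q = ΔU + W = -6540 J.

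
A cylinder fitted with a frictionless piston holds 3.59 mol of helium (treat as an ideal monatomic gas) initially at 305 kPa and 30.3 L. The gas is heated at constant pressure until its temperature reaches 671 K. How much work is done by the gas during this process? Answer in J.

10800 J

T₁ = P₁V₁/(nR) = 305×30.3/(3.59×8.314) = 310 K.
Isobaric: P stays 305 kPa; V/T = const ⇒ T₂ = 671 K, V₂ = 65.7 L.
W = PΔV = 305×(65.7−30.3) kPa·L = 10800 J.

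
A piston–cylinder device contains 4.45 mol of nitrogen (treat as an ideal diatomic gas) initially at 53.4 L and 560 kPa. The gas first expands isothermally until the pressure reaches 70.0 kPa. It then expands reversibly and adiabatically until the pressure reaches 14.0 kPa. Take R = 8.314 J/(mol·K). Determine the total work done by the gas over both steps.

89700 J

T₁ = P₁V₁/(nR) = 560×53.4/(4.45×8.314) = 808 K.
Step 1 — Isothermal: T stays 808 K; PV = const ⇒ V₂ = 427 L, P₂ = 70.0 kPa.
ΔU = 0 (ideal gas, T constant).
W = nRT ln(V₂/V₁) = 4.45×8.314×808×ln(8.00) = 62200 J.
Q = ΔU + W = 62200 J.
State after step 1: P = 70.0 kPa, V = 427 L, T = 808 K.
Step 2 — Adiabatic: T₂/T₁ = (P₂/P₁)^((γ−1)/γ) ⇒ T₂ = 808×(0.200)^0.286 = 510 K; V₂ = 1350 L.
ΔU = nCvΔT = 4.45×20.8×(510−808) = -27600 J.
Q = 0 for an adiabatic process, so W = −ΔU = 27600 J.
Net over both steps: W = 89700 J, Q = 62200 J, ΔU = -27600 J.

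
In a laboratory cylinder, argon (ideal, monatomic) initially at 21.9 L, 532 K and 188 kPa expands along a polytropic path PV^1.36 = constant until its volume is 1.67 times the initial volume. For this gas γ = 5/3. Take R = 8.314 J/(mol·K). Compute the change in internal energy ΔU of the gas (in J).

-1040 J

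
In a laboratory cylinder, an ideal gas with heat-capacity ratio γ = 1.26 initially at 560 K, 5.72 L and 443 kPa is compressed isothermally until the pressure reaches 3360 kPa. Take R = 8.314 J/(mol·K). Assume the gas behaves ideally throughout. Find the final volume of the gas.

0.754 L

Isothermal: T stays 560 K; PV = const ⇒ V₂ = 0.754 L, P₂ = 3360 kPa.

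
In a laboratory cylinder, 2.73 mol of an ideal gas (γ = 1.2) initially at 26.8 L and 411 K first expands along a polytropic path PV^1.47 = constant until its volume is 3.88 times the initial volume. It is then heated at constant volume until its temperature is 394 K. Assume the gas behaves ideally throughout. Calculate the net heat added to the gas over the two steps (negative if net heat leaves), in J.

P₁ = nRT₁/V₁ = 2.73×8.314×411/26.8 = 348 kPa.
Step 1 — Polytropic n=1.47: T₂ = T₁(V₁/V₂)^(n−1) = 411×(0.258)^0.47 = 217 K; P₂ = P₁(V₁/V₂)^n = 47.4 kPa.
W = (P₁V₁−P₂V₂)/(n−1) = (348×26.8−47.4×104)/0.47 = 9350 J.
ΔU = nCvΔT = 2.73×41.6×(217−411) = -22000 J.
Q = ΔU + W = -12600 J.
State after step 1: P = 47.4 kPa, V = 104 L, T = 217 K.
Step 2 — Isochoric: V stays 104 L; P/T = const ⇒ T₂ = 394 K, P₂ = 86.0 kPa.
W = 0 (no volume change).
ΔU = nCvΔT = 2.73×41.6×(394−217) = 20100 J.
Q = ΔU = 20100 J.
Net over both steps: W = 9350 J, Q = 7420 J, ΔU = -1930 J.

7420 J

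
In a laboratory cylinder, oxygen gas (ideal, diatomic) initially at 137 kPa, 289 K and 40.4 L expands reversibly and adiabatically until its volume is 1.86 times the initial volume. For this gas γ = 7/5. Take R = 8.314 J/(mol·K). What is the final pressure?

Adiabatic: TV^(γ−1) = const ⇒ T₂ = 289×(0.538)^0.400 = 225 K; PV^γ = const ⇒ P₂ = 57.5 kPa.

57.5 kPa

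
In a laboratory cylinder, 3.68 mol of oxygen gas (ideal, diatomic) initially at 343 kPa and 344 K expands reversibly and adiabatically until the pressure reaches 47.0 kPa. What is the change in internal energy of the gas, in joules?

-11400 J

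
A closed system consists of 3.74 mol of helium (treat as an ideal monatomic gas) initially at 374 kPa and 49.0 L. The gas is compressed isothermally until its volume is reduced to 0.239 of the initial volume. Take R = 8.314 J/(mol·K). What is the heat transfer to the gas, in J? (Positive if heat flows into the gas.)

-26200 J

T₁ = P₁V₁/(nR) = 374×49.0/(3.74×8.314) = 589 K.
Isothermal: T stays 589 K; PV = const ⇒ V₂ = 11.7 L, P₂ = 1560 kPa.
ΔU = 0 (ideal gas, T constant).
W = nRT ln(V₂/V₁) = 3.74×8.314×589×ln(0.239) = -26200 J.
Q = ΔU + W = -26200 J.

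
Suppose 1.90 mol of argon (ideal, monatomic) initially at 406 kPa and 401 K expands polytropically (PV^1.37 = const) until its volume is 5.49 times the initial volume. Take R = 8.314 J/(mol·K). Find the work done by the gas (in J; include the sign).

8000 J

V₁ = nRT₁/P₁ = 1.90×8.314×401/406 = 15.6 L.
Polytropic n=1.37: T₂ = T₁(V₁/V₂)^(n−1) = 401×(0.182)^0.37 = 214 K; P₂ = P₁(V₁/V₂)^n = 39.4 kPa.
W = (P₁V₁−P₂V₂)/(n−1) = (406×15.6−39.4×85.7)/0.37 = 8000 J.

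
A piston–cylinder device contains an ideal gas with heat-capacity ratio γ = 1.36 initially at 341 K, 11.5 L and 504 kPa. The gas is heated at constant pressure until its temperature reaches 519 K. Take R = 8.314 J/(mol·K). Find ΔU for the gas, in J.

8400 J

n = P₁V₁/(RT₁) = 504×11.5/(8.314×341) = 2.04 mol.
Isobaric: P stays 504 kPa; V/T = const ⇒ T₂ = 519 K, V₂ = 17.5 L.
For an ideal gas ΔU = nCvΔT with Cv = R/(γ−1) = 23.1 J/(mol·K).
ΔU = 2.04×23.1×(519−341) = 8400 J.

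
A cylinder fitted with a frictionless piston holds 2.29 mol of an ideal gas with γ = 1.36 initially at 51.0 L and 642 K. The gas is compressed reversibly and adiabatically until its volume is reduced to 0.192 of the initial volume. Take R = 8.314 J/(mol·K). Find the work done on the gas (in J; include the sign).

P₁ = nRT₁/V₁ = 2.29×8.314×642/51.0 = 240 kPa.
Adiabatic: TV^(γ−1) = const ⇒ T₂ = 642×(5.21)^0.360 = 1160 K; PV^γ = const ⇒ P₂ = 2260 kPa.
ΔU = nCvΔT = 2.29×23.1×(1160−642) = 27500 J.
Q = 0 for an adiabatic process, so W = −ΔU = -27500 J.
Work done on the gas = −W_by = 27500 J.

27500 J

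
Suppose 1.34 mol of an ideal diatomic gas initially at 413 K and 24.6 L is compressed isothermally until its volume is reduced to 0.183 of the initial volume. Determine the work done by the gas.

-7810 J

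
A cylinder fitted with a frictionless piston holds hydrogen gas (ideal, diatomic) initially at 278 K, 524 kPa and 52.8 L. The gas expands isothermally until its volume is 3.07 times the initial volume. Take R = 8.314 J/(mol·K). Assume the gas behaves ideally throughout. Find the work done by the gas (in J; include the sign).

n = P₁V₁/(RT₁) = 524×52.8/(8.314×278) = 12.0 mol.
Isothermal: T stays 278 K; PV = const ⇒ V₂ = 162 L, P₂ = 171 kPa.
W = nRT ln(V₂/V₁) = 12.0×8.314×278×ln(3.07) = 31000 J.

31000 J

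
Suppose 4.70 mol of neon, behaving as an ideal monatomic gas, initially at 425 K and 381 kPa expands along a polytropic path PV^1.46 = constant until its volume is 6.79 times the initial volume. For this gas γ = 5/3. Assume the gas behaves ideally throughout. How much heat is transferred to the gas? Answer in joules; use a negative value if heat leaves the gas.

V₁ = nRT₁/P₁ = 4.70×8.314×425/381 = 43.6 L.
Polytropic n=1.46: T₂ = T₁(V₁/V₂)^(n−1) = 425×(0.147)^0.46 = 176 K; P₂ = P₁(V₁/V₂)^n = 23.2 kPa.
W = (P₁V₁−P₂V₂)/(n−1) = (381×43.6−23.2×296)/0.46 = 21100 J.
ΔU = nCvΔT = 4.70×12.5×(176−425) = -14600 J.
Q = ΔU + W = 6550 J.

6550 J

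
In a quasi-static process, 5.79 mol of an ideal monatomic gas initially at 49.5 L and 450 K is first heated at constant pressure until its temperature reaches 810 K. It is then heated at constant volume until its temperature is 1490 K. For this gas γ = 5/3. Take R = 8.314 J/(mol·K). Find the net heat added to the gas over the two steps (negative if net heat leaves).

92400 J

P₁ = nRT₁/V₁ = 5.79×8.314×450/49.5 = 438 kPa.
Step 1 — Isobaric: P stays 438 kPa; V/T = const ⇒ T₂ = 810 K, V₂ = 89.1 L.
W = PΔV = 438×(89.1−49.5) kPa·L = 17300 J.
ΔU = nCvΔT = 5.79×12.5×(810−450) = 26000 J.
Q = ΔU + W = nCpΔT = 43300 J.
State after step 1: P = 438 kPa, V = 89.1 L, T = 810 K.
Step 2 — Isochoric: V stays 89.1 L; P/T = const ⇒ T₂ = 1490 K, P₂ = 805 kPa.
W = 0 (no volume change).
ΔU = nCvΔT = 5.79×12.5×(1490−810) = 49100 J.
Q = ΔU = 49100 J.
Net over both steps: W = 17300 J, Q = 92400 J, ΔU = 75100 J.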